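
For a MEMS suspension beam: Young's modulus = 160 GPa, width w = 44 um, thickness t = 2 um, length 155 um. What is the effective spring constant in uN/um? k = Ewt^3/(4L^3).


Step 1: Convert E to consistent units (1 GPa = 1000 uN/um^2).
E = 160 GPa = 160000 uN/um^2
Step 2: Compute t^3 = 2^3 = 8
Step 3: Compute L^3 = 155^3 = 3723875
Step 4: k = 160000 * 44 * 8 / (4 * 3723875)
k = 3.781 uN/um


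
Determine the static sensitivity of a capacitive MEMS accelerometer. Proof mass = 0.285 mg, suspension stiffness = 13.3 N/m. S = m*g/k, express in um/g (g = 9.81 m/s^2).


Step 1: Convert mass: m = 0.285 mg = 2.85e-07 kg
Step 2: S = m * g / k = 2.85e-07 * 9.81 / 13.3
Step 3: S = 2.10e-07 m/g
Step 4: Convert to um/g: S = 0.21 um/g


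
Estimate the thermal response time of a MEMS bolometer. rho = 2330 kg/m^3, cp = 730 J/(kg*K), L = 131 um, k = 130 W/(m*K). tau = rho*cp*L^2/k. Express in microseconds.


Step 1: Convert L to m: L = 131e-6 m
Step 2: L^2 = (131e-6)^2 = 1.7161e-08 m^2
Step 3: tau = 2330 * 730 * 1.7161e-08 / 130 = 2.2453188e-04 s
Step 4: Convert to microseconds (multiply by 1e6).
tau = 224.532 us


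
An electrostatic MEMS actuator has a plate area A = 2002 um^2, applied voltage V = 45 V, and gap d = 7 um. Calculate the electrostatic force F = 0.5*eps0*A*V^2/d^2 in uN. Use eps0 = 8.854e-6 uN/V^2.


Step 1: Identify parameters.
eps0 = 8.854e-6 uN/V^2, A = 2002 um^2, V = 45 V, d = 7 um
Step 2: Compute V^2 = 45^2 = 2025
Step 3: Compute d^2 = 7^2 = 49
Step 4: F = 0.5 * 8.854e-6 * 2002 * 2025 / 49
F = 0.366 uN


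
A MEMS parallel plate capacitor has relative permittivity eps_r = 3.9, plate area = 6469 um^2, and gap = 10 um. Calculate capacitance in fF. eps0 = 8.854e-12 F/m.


Step 1: Convert area to m^2: A = 6469e-12 m^2
Step 2: Convert gap to m: d = 10e-6 m
Step 3: C = eps0 * eps_r * A / d
C = 8.854e-12 * 3.9 * 6469e-12 / 10e-6
Step 4: Convert to fF (multiply by 1e15).
C = 22.34 fF


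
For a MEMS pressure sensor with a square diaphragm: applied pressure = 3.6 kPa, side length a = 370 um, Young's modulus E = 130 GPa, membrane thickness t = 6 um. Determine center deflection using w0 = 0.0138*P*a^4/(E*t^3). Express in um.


Step 1: Convert pressure to compatible units (E is in GPa, so P in GPa).
P = 3.6 kPa = 3.6e-6 GPa
Step 2: Compute numerator: 0.0138 * P * a^4.
a^4 = 370^4 = 18741610000
numerator = 0.0138 * 3.6e-6 * 18741610000 = 9.3108e+02
Step 3: Compute denominator: E * t^3 = 130 * 6^3 = 28080
Step 4: w0 = numerator / denominator = 9.3108e+02 / 28080 = 0.0332 um


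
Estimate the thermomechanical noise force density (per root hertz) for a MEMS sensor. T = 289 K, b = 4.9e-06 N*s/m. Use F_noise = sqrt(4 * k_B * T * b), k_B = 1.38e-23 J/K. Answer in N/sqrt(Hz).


Step 1: Compute 4 * k_B * T * b
= 4 * 1.38e-23 * 289 * 4.9e-06
= 7.8169e-26 N^2/Hz
Step 2: F_noise = sqrt(7.8169e-26)
F_noise = 2.80e-13 N/sqrt(Hz)


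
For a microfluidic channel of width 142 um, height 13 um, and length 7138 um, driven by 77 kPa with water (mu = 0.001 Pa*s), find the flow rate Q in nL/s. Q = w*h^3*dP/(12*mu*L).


Step 1: Convert all dimensions to SI (meters).
w = 142e-6 m, h = 13e-6 m, L = 7138e-6 m, dP = 77e3 Pa
Step 2: Q = w * h^3 * dP / (12 * mu * L)
Q = 142e-6 * (13e-6)^3 * 77e3 / (12 * 0.001 * 7138e-6) = 2.8044735e-10 m^3/s
Step 3: Convert Q from m^3/s to nL/s (1 m^3 = 1e12 nL, so multiply by 1e12).
Q = 280.447 nL/s


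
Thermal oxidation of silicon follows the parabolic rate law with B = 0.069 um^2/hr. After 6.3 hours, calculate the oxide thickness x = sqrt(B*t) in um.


Step 1: Compute B*t = 0.069 * 6.3 = 0.4347
Step 2: x = sqrt(0.4347)
x = 0.659 um


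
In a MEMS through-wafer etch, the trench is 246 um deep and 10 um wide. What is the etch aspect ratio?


Step 1: AR = depth / width
Step 2: AR = 246 / 10
AR = 24.6


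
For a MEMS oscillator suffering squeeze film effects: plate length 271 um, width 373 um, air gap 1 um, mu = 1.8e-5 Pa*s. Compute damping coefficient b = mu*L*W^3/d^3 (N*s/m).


Step 1: Convert to SI.
L = 271e-6 m, W = 373e-6 m, d = 1e-6 m
Step 2: W^3 = (373e-6)^3 = 5.19e-11 m^3
Step 3: d^3 = (1e-6)^3 = 1.00e-18 m^3
Step 4: b = 1.8e-5 * 271e-6 * 5.19e-11 / 1.00e-18
b = 2.53e-01 N*s/m


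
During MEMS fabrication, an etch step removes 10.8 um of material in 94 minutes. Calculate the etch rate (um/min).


Step 1: Etch rate = depth / time
Step 2: rate = 10.8 / 94
rate = 0.115 um/min


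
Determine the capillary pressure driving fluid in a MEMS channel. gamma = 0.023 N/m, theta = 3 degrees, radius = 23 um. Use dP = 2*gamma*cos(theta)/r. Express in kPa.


Step 1: cos(3 deg) = 0.9986
Step 2: Convert r to m: r = 23e-6 m
Step 3: dP = 2 * 0.023 * 0.9986 / 23e-6 = 1997.2 Pa
Step 4: Convert Pa to kPa (divide by 1000).
dP = 2.0 kPa


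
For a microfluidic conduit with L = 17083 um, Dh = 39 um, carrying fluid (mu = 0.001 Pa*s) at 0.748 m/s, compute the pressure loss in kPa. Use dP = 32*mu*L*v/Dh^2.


Step 1: Convert to SI: L = 17083e-6 m, Dh = 39e-6 m
Step 2: dP = 32 * 0.001 * 17083e-6 * 0.748 / (39e-6)^2
Step 3: dP = 268835.43 Pa
Step 4: Convert to kPa: dP = 268.84 kPa


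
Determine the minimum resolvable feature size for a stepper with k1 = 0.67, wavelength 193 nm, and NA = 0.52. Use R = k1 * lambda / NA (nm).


Step 1: Identify values: k1 = 0.67, lambda = 193 nm, NA = 0.52
Step 2: R = k1 * lambda / NA
R = 0.67 * 193 / 0.52
R = 248.7 nm


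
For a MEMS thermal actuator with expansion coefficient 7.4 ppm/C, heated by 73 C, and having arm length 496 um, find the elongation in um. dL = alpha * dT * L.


Step 1: Convert CTE: alpha = 7.4 ppm/C = 7.4e-6 /C
Step 2: dL = 7.4e-6 * 73 * 496
dL = 0.2679 um


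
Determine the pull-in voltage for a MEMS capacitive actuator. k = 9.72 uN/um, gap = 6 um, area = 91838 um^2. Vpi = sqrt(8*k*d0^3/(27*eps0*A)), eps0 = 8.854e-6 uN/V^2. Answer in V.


Step 1: Compute numerator: 8 * k * d0^3 = 8 * 9.72 * 6^3 = 16796.16
Step 2: Compute denominator: 27 * eps0 * A = 27 * 8.854e-6 * 91838 = 21.954609
Step 3: Vpi = sqrt(16796.16 / 21.954609)
Vpi = 27.66 V


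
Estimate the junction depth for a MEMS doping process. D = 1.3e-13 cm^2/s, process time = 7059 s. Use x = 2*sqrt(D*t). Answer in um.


Step 1: Compute D*t = 1.3e-13 * 7059 = 9.1767e-10 cm^2
Step 2: sqrt(D*t) = 3.0293e-05 cm
Step 3: x = 2 * 3.0293e-05 cm = 6.0586e-05 cm
Step 4: Convert to um (1 cm = 1e4 um): x = 0.606 um


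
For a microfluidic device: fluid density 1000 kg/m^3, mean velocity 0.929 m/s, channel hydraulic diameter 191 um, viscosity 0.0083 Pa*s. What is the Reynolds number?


Step 1: Convert Dh to meters: Dh = 191e-6 m
Step 2: Re = rho * v * Dh / mu
Re = 1000 * 0.929 * 191e-6 / 0.0083
Re = 21.378


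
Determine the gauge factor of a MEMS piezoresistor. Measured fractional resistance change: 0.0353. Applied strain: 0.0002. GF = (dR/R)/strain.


Step 1: Identify values.
dR/R = 0.0353, strain = 0.0002
Step 2: GF = (dR/R) / strain = 0.0353 / 0.0002
GF = 176.5


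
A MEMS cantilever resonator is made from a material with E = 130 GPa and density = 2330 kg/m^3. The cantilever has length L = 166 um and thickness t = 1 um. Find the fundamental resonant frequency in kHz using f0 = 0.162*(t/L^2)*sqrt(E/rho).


Step 1: Convert units to SI.
t_SI = 1e-6 m, L_SI = 166e-6 m
Step 2: Calculate sqrt(E/rho).
sqrt(130e9 / 2330) = 7469.54 m/s
Step 3: Compute f0.
f0 = 0.162 * 1e-6 / (166e-6)^2 * 7469.54 = 43913.0 Hz = 43.91 kHz


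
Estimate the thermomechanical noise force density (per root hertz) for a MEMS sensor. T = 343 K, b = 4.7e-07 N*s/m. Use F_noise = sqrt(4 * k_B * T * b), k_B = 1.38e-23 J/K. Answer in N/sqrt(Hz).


Step 1: Compute 4 * k_B * T * b
= 4 * 1.38e-23 * 343 * 4.7e-07
= 8.8988e-27 N^2/Hz
Step 2: F_noise = sqrt(8.8988e-27)
F_noise = 9.43e-14 N/sqrt(Hz)


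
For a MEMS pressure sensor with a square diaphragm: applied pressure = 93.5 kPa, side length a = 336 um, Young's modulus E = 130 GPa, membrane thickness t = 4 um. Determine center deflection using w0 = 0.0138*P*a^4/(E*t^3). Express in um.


Step 1: Convert pressure to compatible units (E is in GPa, so P in GPa).
P = 93.5 kPa = 93.5e-6 GPa
Step 2: Compute numerator: 0.0138 * P * a^4.
a^4 = 336^4 = 12745506816
numerator = 0.0138 * 93.5e-6 * 12745506816 = 1.644553e+04
Step 3: Compute denominator: E * t^3 = 130 * 4^3 = 8320
Step 4: w0 = numerator / denominator = 1.644553e+04 / 8320 = 1.9766 um


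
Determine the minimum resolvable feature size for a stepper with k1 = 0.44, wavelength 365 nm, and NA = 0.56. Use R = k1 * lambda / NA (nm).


Step 1: Identify values: k1 = 0.44, lambda = 365 nm, NA = 0.56
Step 2: R = k1 * lambda / NA
R = 0.44 * 365 / 0.56
R = 286.8 nm


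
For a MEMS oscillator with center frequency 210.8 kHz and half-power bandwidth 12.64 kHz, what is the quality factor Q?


Step 1: Q = f0 / bandwidth
Step 2: Q = 210.8 / 12.64
Q = 16.7


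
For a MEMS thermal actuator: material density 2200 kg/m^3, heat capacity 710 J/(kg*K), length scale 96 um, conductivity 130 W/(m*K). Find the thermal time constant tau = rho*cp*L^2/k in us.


Step 1: Convert L to m: L = 96e-6 m
Step 2: L^2 = (96e-6)^2 = 9.216e-09 m^2
Step 3: tau = 2200 * 710 * 9.216e-09 / 130 = 1.1073378e-04 s
Step 4: Convert to microseconds (multiply by 1e6).
tau = 110.734 us


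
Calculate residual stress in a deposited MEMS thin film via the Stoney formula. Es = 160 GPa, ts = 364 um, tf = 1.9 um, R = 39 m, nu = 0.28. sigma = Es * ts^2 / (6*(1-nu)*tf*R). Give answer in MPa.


Step 1: Compute numerator: Es * ts^2 = 160 * 364^2 = 21199360 (GPa*um^2)
Step 2: Compute denominator (R in um): 6*(1-nu)*tf*R = 6*0.72*1.9*39e6 = 320112000.0 (um^2)
Step 3: sigma (GPa) = 21199360 / 320112000.0 = 6.6225e-02 GPa
Step 4: Convert to MPa (x1000): sigma = 66.2 MPa


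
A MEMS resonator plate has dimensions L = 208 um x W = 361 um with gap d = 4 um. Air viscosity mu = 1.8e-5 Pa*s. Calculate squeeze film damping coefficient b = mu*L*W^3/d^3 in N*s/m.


Step 1: Convert to SI.
L = 208e-6 m, W = 361e-6 m, d = 4e-6 m
Step 2: W^3 = (361e-6)^3 = 4.70e-11 m^3
Step 3: d^3 = (4e-6)^3 = 6.40e-17 m^3
Step 4: b = 1.8e-5 * 208e-6 * 4.70e-11 / 6.40e-17
b = 2.75e-03 N*s/m


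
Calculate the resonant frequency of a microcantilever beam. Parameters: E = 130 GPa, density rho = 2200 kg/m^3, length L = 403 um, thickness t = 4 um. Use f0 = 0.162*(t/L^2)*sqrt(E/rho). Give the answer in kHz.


Step 1: Convert units to SI.
t_SI = 4e-6 m, L_SI = 403e-6 m
Step 2: Calculate sqrt(E/rho).
sqrt(130e9 / 2200) = 7687.06 m/s
Step 3: Compute f0.
f0 = 0.162 * 4e-6 / (403e-6)^2 * 7687.06 = 30670.8 Hz = 30.67 kHz


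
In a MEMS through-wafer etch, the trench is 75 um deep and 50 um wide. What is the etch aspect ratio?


Step 1: AR = depth / width
Step 2: AR = 75 / 50
AR = 1.5


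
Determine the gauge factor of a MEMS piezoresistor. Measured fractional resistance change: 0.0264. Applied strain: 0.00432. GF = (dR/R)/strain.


Step 1: Identify values.
dR/R = 0.0264, strain = 0.00432
Step 2: GF = (dR/R) / strain = 0.0264 / 0.00432
GF = 6.1


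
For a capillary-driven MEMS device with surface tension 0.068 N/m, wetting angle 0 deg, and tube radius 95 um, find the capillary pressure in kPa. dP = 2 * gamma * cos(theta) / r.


Step 1: cos(0 deg) = 1.0
Step 2: Convert r to m: r = 95e-6 m
Step 3: dP = 2 * 0.068 * 1.0 / 95e-6 = 1431.6 Pa
Step 4: Convert Pa to kPa (divide by 1000).
dP = 1.43 kPa


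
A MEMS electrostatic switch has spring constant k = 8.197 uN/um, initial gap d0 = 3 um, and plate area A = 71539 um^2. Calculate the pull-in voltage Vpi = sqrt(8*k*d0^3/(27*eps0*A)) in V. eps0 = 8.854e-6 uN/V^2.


Step 1: Compute numerator: 8 * k * d0^3 = 8 * 8.197 * 3^3 = 1770.552
Step 2: Compute denominator: 27 * eps0 * A = 27 * 8.854e-6 * 71539 = 17.10197
Step 3: Vpi = sqrt(1770.552 / 17.10197)
Vpi = 10.17 V


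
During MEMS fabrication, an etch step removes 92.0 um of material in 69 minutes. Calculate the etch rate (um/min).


Step 1: Etch rate = depth / time
Step 2: rate = 92.0 / 69
rate = 1.333 um/min


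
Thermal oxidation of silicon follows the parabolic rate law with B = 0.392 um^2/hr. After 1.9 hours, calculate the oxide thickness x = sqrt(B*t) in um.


Step 1: Compute B*t = 0.392 * 1.9 = 0.7448
Step 2: x = sqrt(0.7448)
x = 0.863 um


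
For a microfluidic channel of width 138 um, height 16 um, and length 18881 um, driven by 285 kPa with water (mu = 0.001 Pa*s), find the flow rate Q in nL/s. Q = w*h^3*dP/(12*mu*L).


Step 1: Convert all dimensions to SI (meters).
w = 138e-6 m, h = 16e-6 m, L = 18881e-6 m, dP = 285e3 Pa
Step 2: Q = w * h^3 * dP / (12 * mu * L)
Q = 138e-6 * (16e-6)^3 * 285e3 / (12 * 0.001 * 18881e-6) = 7.1101319e-10 m^3/s
Step 3: Convert Q from m^3/s to nL/s (1 m^3 = 1e12 nL, so multiply by 1e12).
Q = 711.013 nL/s


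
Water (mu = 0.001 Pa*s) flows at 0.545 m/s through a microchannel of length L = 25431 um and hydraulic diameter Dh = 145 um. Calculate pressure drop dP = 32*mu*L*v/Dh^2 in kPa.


Step 1: Convert to SI: L = 25431e-6 m, Dh = 145e-6 m
Step 2: dP = 32 * 0.001 * 25431e-6 * 0.545 / (145e-6)^2
Step 3: dP = 21094.73 Pa
Step 4: Convert to kPa: dP = 21.09 kPa


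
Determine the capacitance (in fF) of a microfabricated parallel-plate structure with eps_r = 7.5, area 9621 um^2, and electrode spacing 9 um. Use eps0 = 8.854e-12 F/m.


Step 1: Convert area to m^2: A = 9621e-12 m^2
Step 2: Convert gap to m: d = 9e-6 m
Step 3: C = eps0 * eps_r * A / d
C = 8.854e-12 * 7.5 * 9621e-12 / 9e-6
Step 4: Convert to fF (multiply by 1e15).
C = 70.99 fF


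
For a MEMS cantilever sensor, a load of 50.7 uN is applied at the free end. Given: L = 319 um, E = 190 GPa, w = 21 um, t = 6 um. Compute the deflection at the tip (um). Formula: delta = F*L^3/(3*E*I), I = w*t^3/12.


Step 1: Calculate the second moment of area.
I = w * t^3 / 12 = 21 * 6^3 / 12 = 378.0 um^4
Step 2: Convert E to consistent units (1 GPa = 1000 uN/um^2).
E = 190 GPa = 190000 uN/um^2
Step 3: Calculate tip deflection.
delta = F * L^3 / (3 * E * I)
delta = 50.7 * 319^3 / (3 * 190000 * 378.0)
delta = 7.6386 um


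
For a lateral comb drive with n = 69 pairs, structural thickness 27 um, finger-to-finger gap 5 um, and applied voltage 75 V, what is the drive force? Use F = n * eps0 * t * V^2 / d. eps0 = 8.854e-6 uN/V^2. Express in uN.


Step 1: Parameters: n=69, eps0=8.854e-6 uN/V^2, t=27 um, V=75 V, d=5 um
Step 2: V^2 = 5625
Step 3: F = 69 * 8.854e-6 * 27 * 5625 / 5
F = 18.557 uN


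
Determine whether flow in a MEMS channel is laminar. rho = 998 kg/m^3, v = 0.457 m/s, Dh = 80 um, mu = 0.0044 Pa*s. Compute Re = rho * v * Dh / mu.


Step 1: Convert Dh to meters: Dh = 80e-6 m
Step 2: Re = rho * v * Dh / mu
Re = 998 * 0.457 * 80e-6 / 0.0044
Re = 8.292
Since Re = 8.292 is below ~2300, the flow is laminar.


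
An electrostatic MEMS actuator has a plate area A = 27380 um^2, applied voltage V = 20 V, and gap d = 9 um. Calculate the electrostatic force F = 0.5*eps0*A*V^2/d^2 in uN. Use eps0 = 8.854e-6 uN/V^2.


Step 1: Identify parameters.
eps0 = 8.854e-6 uN/V^2, A = 27380 um^2, V = 20 V, d = 9 um
Step 2: Compute V^2 = 20^2 = 400
Step 3: Compute d^2 = 9^2 = 81
Step 4: F = 0.5 * 8.854e-6 * 27380 * 400 / 81
F = 0.599 uN


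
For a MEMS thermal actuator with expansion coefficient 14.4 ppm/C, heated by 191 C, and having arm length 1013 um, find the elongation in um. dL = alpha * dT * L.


Step 1: Convert CTE: alpha = 14.4 ppm/C = 14.4e-6 /C
Step 2: dL = 14.4e-6 * 191 * 1013
dL = 2.7862 um


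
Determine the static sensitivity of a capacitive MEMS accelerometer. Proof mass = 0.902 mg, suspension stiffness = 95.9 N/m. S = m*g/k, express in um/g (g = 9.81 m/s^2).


Step 1: Convert mass: m = 0.902 mg = 9.02e-07 kg
Step 2: S = m * g / k = 9.02e-07 * 9.81 / 95.9
Step 3: S = 9.23e-08 m/g
Step 4: Convert to um/g: S = 0.092 um/g


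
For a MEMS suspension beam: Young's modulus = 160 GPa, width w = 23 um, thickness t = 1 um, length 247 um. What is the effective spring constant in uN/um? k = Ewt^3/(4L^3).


Step 1: Convert E to consistent units (1 GPa = 1000 uN/um^2).
E = 160 GPa = 160000 uN/um^2
Step 2: Compute t^3 = 1^3 = 1
Step 3: Compute L^3 = 247^3 = 15069223
Step 4: k = 160000 * 23 * 1 / (4 * 15069223)
k = 0.0611 uN/um


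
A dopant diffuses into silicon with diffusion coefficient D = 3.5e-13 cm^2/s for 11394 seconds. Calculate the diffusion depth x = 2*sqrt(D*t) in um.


Step 1: Compute D*t = 3.5e-13 * 11394 = 3.9879e-09 cm^2
Step 2: sqrt(D*t) = 6.31498e-05 cm
Step 3: x = 2 * 6.31498e-05 cm = 1.262996e-04 cm
Step 4: Convert to um (1 cm = 1e4 um): x = 1.263 um


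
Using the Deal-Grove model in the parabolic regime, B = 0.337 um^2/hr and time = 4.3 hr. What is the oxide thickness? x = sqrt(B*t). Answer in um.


Step 1: Compute B*t = 0.337 * 4.3 = 1.4491
Step 2: x = sqrt(1.4491)
x = 1.204 um


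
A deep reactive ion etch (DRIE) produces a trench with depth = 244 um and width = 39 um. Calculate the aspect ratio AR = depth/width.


Step 1: AR = depth / width
Step 2: AR = 244 / 39
AR = 6.3


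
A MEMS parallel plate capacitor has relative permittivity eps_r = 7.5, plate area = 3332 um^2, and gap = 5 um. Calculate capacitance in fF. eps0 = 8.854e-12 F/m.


Step 1: Convert area to m^2: A = 3332e-12 m^2
Step 2: Convert gap to m: d = 5e-6 m
Step 3: C = eps0 * eps_r * A / d
C = 8.854e-12 * 7.5 * 3332e-12 / 5e-6
Step 4: Convert to fF (multiply by 1e15).
C = 44.25 fF


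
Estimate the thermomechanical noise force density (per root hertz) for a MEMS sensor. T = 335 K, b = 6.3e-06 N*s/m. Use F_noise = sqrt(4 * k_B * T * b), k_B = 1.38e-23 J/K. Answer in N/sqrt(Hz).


Step 1: Compute 4 * k_B * T * b
= 4 * 1.38e-23 * 335 * 6.3e-06
= 1.1650e-25 N^2/Hz
Step 2: F_noise = sqrt(1.1650e-25)
F_noise = 3.41e-13 N/sqrt(Hz)


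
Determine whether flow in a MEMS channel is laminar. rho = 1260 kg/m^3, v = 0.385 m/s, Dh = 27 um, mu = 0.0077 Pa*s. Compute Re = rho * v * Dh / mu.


Step 1: Convert Dh to meters: Dh = 27e-6 m
Step 2: Re = rho * v * Dh / mu
Re = 1260 * 0.385 * 27e-6 / 0.0077
Re = 1.701
Since Re = 1.701 is below ~2300, the flow is laminar.


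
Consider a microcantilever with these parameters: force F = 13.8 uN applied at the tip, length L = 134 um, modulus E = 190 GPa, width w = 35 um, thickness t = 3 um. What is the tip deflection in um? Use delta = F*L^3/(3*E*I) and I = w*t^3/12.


Step 1: Calculate the second moment of area.
I = w * t^3 / 12 = 35 * 3^3 / 12 = 78.75 um^4
Step 2: Convert E to consistent units (1 GPa = 1000 uN/um^2).
E = 190 GPa = 190000 uN/um^2
Step 3: Calculate tip deflection.
delta = F * L^3 / (3 * E * I)
delta = 13.8 * 134^3 / (3 * 190000 * 78.75)
delta = 0.7397 um


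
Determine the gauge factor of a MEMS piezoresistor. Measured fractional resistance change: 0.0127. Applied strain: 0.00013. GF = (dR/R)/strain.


Step 1: Identify values.
dR/R = 0.0127, strain = 0.00013
Step 2: GF = (dR/R) / strain = 0.0127 / 0.00013
GF = 97.7


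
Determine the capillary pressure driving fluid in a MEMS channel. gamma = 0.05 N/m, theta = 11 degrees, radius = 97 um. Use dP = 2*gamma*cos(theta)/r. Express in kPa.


Step 1: cos(11 deg) = 0.9816
Step 2: Convert r to m: r = 97e-6 m
Step 3: dP = 2 * 0.05 * 0.9816 / 97e-6 = 1012.0 Pa
Step 4: Convert Pa to kPa (divide by 1000).
dP = 1.01 kPa


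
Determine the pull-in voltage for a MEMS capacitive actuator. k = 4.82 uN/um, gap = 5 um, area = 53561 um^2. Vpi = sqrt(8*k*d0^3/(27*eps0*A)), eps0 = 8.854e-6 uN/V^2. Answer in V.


Step 1: Compute numerator: 8 * k * d0^3 = 8 * 4.82 * 5^3 = 4820.0
Step 2: Compute denominator: 27 * eps0 * A = 27 * 8.854e-6 * 53561 = 12.804186
Step 3: Vpi = sqrt(4820.0 / 12.804186)
Vpi = 19.4 V


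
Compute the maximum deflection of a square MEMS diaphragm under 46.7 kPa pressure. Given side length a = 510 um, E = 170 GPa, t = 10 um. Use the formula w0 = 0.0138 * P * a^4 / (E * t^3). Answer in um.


Step 1: Convert pressure to compatible units (E is in GPa, so P in GPa).
P = 46.7 kPa = 46.7e-6 GPa
Step 2: Compute numerator: 0.0138 * P * a^4.
a^4 = 510^4 = 67652010000
numerator = 0.0138 * 46.7e-6 * 67652010000 = 4.3599e+04
Step 3: Compute denominator: E * t^3 = 170 * 10^3 = 170000
Step 4: w0 = numerator / denominator = 4.3599e+04 / 170000 = 0.2565 um


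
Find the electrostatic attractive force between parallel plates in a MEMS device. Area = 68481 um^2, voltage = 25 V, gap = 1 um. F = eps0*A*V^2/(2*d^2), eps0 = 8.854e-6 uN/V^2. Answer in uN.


Step 1: Identify parameters.
eps0 = 8.854e-6 uN/V^2, A = 68481 um^2, V = 25 V, d = 1 um
Step 2: Compute V^2 = 25^2 = 625
Step 3: Compute d^2 = 1^2 = 1
Step 4: F = 0.5 * 8.854e-6 * 68481 * 625 / 1
F = 189.478 uN


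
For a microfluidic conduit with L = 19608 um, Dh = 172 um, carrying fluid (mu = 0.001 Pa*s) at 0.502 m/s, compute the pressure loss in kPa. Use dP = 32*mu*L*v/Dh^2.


Step 1: Convert to SI: L = 19608e-6 m, Dh = 172e-6 m
Step 2: dP = 32 * 0.001 * 19608e-6 * 0.502 / (172e-6)^2
Step 3: dP = 10647.07 Pa
Step 4: Convert to kPa: dP = 10.65 kPa


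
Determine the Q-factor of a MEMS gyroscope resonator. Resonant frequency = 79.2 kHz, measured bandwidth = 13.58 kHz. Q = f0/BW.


Step 1: Q = f0 / bandwidth
Step 2: Q = 79.2 / 13.58
Q = 5.8


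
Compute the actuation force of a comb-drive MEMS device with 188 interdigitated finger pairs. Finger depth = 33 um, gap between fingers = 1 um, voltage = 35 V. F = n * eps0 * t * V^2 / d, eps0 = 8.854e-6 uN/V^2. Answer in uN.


Step 1: Parameters: n=188, eps0=8.854e-6 uN/V^2, t=33 um, V=35 V, d=1 um
Step 2: V^2 = 1225
Step 3: F = 188 * 8.854e-6 * 33 * 1225 / 1
F = 67.29 uN


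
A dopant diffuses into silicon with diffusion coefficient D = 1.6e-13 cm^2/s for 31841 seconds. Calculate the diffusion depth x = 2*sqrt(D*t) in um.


Step 1: Compute D*t = 1.6e-13 * 31841 = 5.09456e-09 cm^2
Step 2: sqrt(D*t) = 7.13762e-05 cm
Step 3: x = 2 * 7.13762e-05 cm = 1.427524e-04 cm
Step 4: Convert to um (1 cm = 1e4 um): x = 1.428 um


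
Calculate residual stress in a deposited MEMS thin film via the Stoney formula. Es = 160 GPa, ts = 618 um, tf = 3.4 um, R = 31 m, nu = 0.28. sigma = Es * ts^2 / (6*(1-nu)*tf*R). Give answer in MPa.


Step 1: Compute numerator: Es * ts^2 = 160 * 618^2 = 61107840 (GPa*um^2)
Step 2: Compute denominator (R in um): 6*(1-nu)*tf*R = 6*0.72*3.4*31e6 = 455328000.0 (um^2)
Step 3: sigma (GPa) = 61107840 / 455328000.0 = 1.34206e-01 GPa
Step 4: Convert to MPa (x1000): sigma = 134.2 MPa


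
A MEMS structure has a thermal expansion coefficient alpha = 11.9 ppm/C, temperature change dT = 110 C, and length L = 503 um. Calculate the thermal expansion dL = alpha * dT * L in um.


Step 1: Convert CTE: alpha = 11.9 ppm/C = 11.9e-6 /C
Step 2: dL = 11.9e-6 * 110 * 503
dL = 0.6584 um


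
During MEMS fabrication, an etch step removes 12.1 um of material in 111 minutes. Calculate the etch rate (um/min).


Step 1: Etch rate = depth / time
Step 2: rate = 12.1 / 111
rate = 0.109 um/min


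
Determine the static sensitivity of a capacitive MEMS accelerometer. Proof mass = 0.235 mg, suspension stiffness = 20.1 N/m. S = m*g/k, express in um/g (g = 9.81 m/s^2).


Step 1: Convert mass: m = 0.235 mg = 2.35e-07 kg
Step 2: S = m * g / k = 2.35e-07 * 9.81 / 20.1
Step 3: S = 1.15e-07 m/g
Step 4: Convert to um/g: S = 0.115 um/g


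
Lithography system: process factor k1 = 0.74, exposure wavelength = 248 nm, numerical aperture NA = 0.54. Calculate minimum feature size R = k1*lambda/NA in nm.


Step 1: Identify values: k1 = 0.74, lambda = 248 nm, NA = 0.54
Step 2: R = k1 * lambda / NA
R = 0.74 * 248 / 0.54
R = 339.9 nm


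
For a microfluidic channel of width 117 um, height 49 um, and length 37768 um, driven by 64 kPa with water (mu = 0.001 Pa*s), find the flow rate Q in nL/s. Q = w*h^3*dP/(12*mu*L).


Step 1: Convert all dimensions to SI (meters).
w = 117e-6 m, h = 49e-6 m, L = 37768e-6 m, dP = 64e3 Pa
Step 2: Q = w * h^3 * dP / (12 * mu * L)
Q = 117e-6 * (49e-6)^3 * 64e3 / (12 * 0.001 * 37768e-6) = 1.94378776e-09 m^3/s
Step 3: Convert Q from m^3/s to nL/s (1 m^3 = 1e12 nL, so multiply by 1e12).
Q = 1943.788 nL/s


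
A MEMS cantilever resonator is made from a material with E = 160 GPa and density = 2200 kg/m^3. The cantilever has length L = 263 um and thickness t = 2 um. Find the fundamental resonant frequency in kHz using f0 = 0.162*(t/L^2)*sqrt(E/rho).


Step 1: Convert units to SI.
t_SI = 2e-6 m, L_SI = 263e-6 m
Step 2: Calculate sqrt(E/rho).
sqrt(160e9 / 2200) = 8528.03 m/s
Step 3: Compute f0.
f0 = 0.162 * 2e-6 / (263e-6)^2 * 8528.03 = 39946.8 Hz = 39.95 kHz


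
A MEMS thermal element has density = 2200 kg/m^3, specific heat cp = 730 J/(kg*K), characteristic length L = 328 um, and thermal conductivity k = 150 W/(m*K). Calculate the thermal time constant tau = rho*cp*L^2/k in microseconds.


Step 1: Convert L to m: L = 328e-6 m
Step 2: L^2 = (328e-6)^2 = 1.07584e-07 m^2
Step 3: tau = 2200 * 730 * 1.07584e-07 / 150 = 1.15186603e-03 s
Step 4: Convert to microseconds (multiply by 1e6).
tau = 1151.866 us


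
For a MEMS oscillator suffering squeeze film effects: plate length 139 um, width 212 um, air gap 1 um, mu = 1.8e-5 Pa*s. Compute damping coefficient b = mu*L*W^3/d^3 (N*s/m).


Step 1: Convert to SI.
L = 139e-6 m, W = 212e-6 m, d = 1e-6 m
Step 2: W^3 = (212e-6)^3 = 9.53e-12 m^3
Step 3: d^3 = (1e-6)^3 = 1.00e-18 m^3
Step 4: b = 1.8e-5 * 139e-6 * 9.53e-12 / 1.00e-18
b = 2.38e-02 N*s/m


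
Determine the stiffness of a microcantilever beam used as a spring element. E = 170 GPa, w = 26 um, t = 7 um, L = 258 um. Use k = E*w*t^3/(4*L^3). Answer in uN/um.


Step 1: Convert E to consistent units (1 GPa = 1000 uN/um^2).
E = 170 GPa = 170000 uN/um^2
Step 2: Compute t^3 = 7^3 = 343
Step 3: Compute L^3 = 258^3 = 17173512
Step 4: k = 170000 * 26 * 343 / (4 * 17173512)
k = 22.0697 uN/um


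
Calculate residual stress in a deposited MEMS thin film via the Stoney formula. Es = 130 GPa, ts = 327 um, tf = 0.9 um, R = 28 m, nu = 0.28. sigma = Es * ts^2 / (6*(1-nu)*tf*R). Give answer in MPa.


Step 1: Compute numerator: Es * ts^2 = 130 * 327^2 = 13900770 (GPa*um^2)
Step 2: Compute denominator (R in um): 6*(1-nu)*tf*R = 6*0.72*0.9*28e6 = 108864000.0 (um^2)
Step 3: sigma (GPa) = 13900770 / 108864000.0 = 1.27689e-01 GPa
Step 4: Convert to MPa (x1000): sigma = 127.7 MPa


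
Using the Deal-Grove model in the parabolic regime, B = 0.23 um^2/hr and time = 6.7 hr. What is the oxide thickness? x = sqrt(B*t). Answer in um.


Step 1: Compute B*t = 0.23 * 6.7 = 1.541
Step 2: x = sqrt(1.541)
x = 1.241 um


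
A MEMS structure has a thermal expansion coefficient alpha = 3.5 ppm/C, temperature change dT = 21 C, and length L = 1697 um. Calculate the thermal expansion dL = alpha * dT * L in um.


Step 1: Convert CTE: alpha = 3.5 ppm/C = 3.5e-6 /C
Step 2: dL = 3.5e-6 * 21 * 1697
dL = 0.1247 um


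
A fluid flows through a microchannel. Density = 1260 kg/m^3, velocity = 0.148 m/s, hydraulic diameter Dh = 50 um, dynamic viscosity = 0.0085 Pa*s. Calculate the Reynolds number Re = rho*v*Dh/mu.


Step 1: Convert Dh to meters: Dh = 50e-6 m
Step 2: Re = rho * v * Dh / mu
Re = 1260 * 0.148 * 50e-6 / 0.0085
Re = 1.097


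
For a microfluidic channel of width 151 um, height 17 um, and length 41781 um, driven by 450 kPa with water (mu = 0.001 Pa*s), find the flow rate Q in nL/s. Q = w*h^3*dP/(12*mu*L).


Step 1: Convert all dimensions to SI (meters).
w = 151e-6 m, h = 17e-6 m, L = 41781e-6 m, dP = 450e3 Pa
Step 2: Q = w * h^3 * dP / (12 * mu * L)
Q = 151e-6 * (17e-6)^3 * 450e3 / (12 * 0.001 * 41781e-6) = 6.658496e-10 m^3/s
Step 3: Convert Q from m^3/s to nL/s (1 m^3 = 1e12 nL, so multiply by 1e12).
Q = 665.85 nL/s


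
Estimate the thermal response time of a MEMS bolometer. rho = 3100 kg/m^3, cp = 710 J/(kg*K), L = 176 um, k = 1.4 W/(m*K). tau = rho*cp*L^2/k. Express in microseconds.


Step 1: Convert L to m: L = 176e-6 m
Step 2: L^2 = (176e-6)^2 = 3.0976e-08 m^2
Step 3: tau = 3100 * 710 * 3.0976e-08 / 1.4 = 4.869869714e-02 s
Step 4: Convert to microseconds (multiply by 1e6).
tau = 48698.697 us


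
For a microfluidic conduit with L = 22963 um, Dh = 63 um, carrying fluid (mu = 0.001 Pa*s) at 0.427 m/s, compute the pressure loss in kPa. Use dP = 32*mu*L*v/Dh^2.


Step 1: Convert to SI: L = 22963e-6 m, Dh = 63e-6 m
Step 2: dP = 32 * 0.001 * 22963e-6 * 0.427 / (63e-6)^2
Step 3: dP = 79054.28 Pa
Step 4: Convert to kPa: dP = 79.05 kPa


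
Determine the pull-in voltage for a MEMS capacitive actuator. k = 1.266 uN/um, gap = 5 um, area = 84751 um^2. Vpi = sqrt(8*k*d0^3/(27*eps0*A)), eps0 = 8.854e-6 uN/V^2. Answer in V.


Step 1: Compute numerator: 8 * k * d0^3 = 8 * 1.266 * 5^3 = 1266.0
Step 2: Compute denominator: 27 * eps0 * A = 27 * 8.854e-6 * 84751 = 20.260405
Step 3: Vpi = sqrt(1266.0 / 20.260405)
Vpi = 7.9 V


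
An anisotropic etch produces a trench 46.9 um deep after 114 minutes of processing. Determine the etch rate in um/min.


Step 1: Etch rate = depth / time
Step 2: rate = 46.9 / 114
rate = 0.411 um/min


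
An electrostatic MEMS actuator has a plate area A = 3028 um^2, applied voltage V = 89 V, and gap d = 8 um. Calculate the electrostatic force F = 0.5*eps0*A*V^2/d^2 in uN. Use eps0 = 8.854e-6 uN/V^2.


Step 1: Identify parameters.
eps0 = 8.854e-6 uN/V^2, A = 3028 um^2, V = 89 V, d = 8 um
Step 2: Compute V^2 = 89^2 = 7921
Step 3: Compute d^2 = 8^2 = 64
Step 4: F = 0.5 * 8.854e-6 * 3028 * 7921 / 64
F = 1.659 uN


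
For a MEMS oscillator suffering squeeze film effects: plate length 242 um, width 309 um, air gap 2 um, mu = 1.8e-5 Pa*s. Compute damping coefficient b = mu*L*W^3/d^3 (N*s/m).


Step 1: Convert to SI.
L = 242e-6 m, W = 309e-6 m, d = 2e-6 m
Step 2: W^3 = (309e-6)^3 = 2.95e-11 m^3
Step 3: d^3 = (2e-6)^3 = 8.00e-18 m^3
Step 4: b = 1.8e-5 * 242e-6 * 2.95e-11 / 8.00e-18
b = 1.61e-02 N*s/m


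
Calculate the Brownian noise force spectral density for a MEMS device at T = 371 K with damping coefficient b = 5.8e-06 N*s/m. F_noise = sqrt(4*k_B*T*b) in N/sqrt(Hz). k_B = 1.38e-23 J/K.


Step 1: Compute 4 * k_B * T * b
= 4 * 1.38e-23 * 371 * 5.8e-06
= 1.1878e-25 N^2/Hz
Step 2: F_noise = sqrt(1.1878e-25)
F_noise = 3.45e-13 N/sqrt(Hz)


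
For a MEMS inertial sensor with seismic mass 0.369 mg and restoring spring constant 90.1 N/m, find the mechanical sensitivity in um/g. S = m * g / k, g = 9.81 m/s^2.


Step 1: Convert mass: m = 0.369 mg = 3.69e-07 kg
Step 2: S = m * g / k = 3.69e-07 * 9.81 / 90.1
Step 3: S = 4.02e-08 m/g
Step 4: Convert to um/g: S = 0.04 um/g


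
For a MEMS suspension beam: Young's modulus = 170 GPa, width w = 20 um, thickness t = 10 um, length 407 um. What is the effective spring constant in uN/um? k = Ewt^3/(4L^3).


Step 1: Convert E to consistent units (1 GPa = 1000 uN/um^2).
E = 170 GPa = 170000 uN/um^2
Step 2: Compute t^3 = 10^3 = 1000
Step 3: Compute L^3 = 407^3 = 67419143
Step 4: k = 170000 * 20 * 1000 / (4 * 67419143)
k = 12.6077 uN/um


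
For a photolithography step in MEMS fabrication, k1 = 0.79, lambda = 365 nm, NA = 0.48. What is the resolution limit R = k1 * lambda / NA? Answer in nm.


Step 1: Identify values: k1 = 0.79, lambda = 365 nm, NA = 0.48
Step 2: R = k1 * lambda / NA
R = 0.79 * 365 / 0.48
R = 600.7 nm


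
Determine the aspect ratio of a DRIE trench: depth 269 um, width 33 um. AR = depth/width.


Step 1: AR = depth / width
Step 2: AR = 269 / 33
AR = 8.2


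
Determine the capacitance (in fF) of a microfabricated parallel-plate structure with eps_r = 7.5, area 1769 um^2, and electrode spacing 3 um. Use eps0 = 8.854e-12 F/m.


Step 1: Convert area to m^2: A = 1769e-12 m^2
Step 2: Convert gap to m: d = 3e-6 m
Step 3: C = eps0 * eps_r * A / d
C = 8.854e-12 * 7.5 * 1769e-12 / 3e-6
Step 4: Convert to fF (multiply by 1e15).
C = 39.16 fF


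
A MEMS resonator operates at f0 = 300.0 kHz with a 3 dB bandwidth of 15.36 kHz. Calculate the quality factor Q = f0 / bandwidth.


Step 1: Q = f0 / bandwidth
Step 2: Q = 300.0 / 15.36
Q = 19.5


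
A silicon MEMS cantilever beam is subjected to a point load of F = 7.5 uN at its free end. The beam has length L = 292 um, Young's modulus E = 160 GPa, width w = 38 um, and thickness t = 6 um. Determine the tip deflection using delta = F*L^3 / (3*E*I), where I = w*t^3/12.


Step 1: Calculate the second moment of area.
I = w * t^3 / 12 = 38 * 6^3 / 12 = 684.0 um^4
Step 2: Convert E to consistent units (1 GPa = 1000 uN/um^2).
E = 160 GPa = 160000 uN/um^2
Step 3: Calculate tip deflection.
delta = F * L^3 / (3 * E * I)
delta = 7.5 * 292^3 / (3 * 160000 * 684.0)
delta = 0.5687 um


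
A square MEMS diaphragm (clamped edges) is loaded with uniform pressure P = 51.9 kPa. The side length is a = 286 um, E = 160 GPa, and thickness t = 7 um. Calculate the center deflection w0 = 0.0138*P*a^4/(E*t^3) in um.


Step 1: Convert pressure to compatible units (E is in GPa, so P in GPa).
P = 51.9 kPa = 51.9e-6 GPa
Step 2: Compute numerator: 0.0138 * P * a^4.
a^4 = 286^4 = 6690585616
numerator = 0.0138 * 51.9e-6 * 6690585616 = 4.7919e+03
Step 3: Compute denominator: E * t^3 = 160 * 7^3 = 54880
Step 4: w0 = numerator / denominator = 4.7919e+03 / 54880 = 0.0873 um


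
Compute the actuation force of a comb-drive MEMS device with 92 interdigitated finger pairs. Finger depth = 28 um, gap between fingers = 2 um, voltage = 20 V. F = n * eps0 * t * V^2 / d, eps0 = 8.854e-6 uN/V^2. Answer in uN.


Step 1: Parameters: n=92, eps0=8.854e-6 uN/V^2, t=28 um, V=20 V, d=2 um
Step 2: V^2 = 400
Step 3: F = 92 * 8.854e-6 * 28 * 400 / 2
F = 4.562 uN


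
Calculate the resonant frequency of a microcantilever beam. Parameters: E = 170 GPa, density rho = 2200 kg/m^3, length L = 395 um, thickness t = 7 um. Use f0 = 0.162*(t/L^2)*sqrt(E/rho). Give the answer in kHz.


Step 1: Convert units to SI.
t_SI = 7e-6 m, L_SI = 395e-6 m
Step 2: Calculate sqrt(E/rho).
sqrt(170e9 / 2200) = 8790.49 m/s
Step 3: Compute f0.
f0 = 0.162 * 7e-6 / (395e-6)^2 * 8790.49 = 63889.9 Hz = 63.89 kHz


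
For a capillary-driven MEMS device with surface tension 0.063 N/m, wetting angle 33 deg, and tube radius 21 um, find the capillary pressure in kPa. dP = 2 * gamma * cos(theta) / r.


Step 1: cos(33 deg) = 0.8387
Step 2: Convert r to m: r = 21e-6 m
Step 3: dP = 2 * 0.063 * 0.8387 / 21e-6 = 5032.2 Pa
Step 4: Convert Pa to kPa (divide by 1000).
dP = 5.03 kPa


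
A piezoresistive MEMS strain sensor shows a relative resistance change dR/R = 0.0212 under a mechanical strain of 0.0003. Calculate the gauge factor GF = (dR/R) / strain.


Step 1: Identify values.
dR/R = 0.0212, strain = 0.0003
Step 2: GF = (dR/R) / strain = 0.0212 / 0.0003
GF = 70.7


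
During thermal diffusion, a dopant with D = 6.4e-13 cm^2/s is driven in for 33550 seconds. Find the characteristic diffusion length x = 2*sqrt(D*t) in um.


Step 1: Compute D*t = 6.4e-13 * 33550 = 2.1472e-08 cm^2
Step 2: sqrt(D*t) = 1.46533e-04 cm
Step 3: x = 2 * 1.46533e-04 cm = 2.93066e-04 cm
Step 4: Convert to um (1 cm = 1e4 um): x = 2.931 um


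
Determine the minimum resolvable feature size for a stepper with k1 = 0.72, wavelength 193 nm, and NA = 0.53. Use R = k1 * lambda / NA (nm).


Step 1: Identify values: k1 = 0.72, lambda = 193 nm, NA = 0.53
Step 2: R = k1 * lambda / NA
R = 0.72 * 193 / 0.53
R = 262.2 nm


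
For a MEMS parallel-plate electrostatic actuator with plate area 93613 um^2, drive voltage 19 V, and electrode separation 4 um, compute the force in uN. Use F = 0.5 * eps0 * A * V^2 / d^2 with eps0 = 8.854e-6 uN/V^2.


Step 1: Identify parameters.
eps0 = 8.854e-6 uN/V^2, A = 93613 um^2, V = 19 V, d = 4 um
Step 2: Compute V^2 = 19^2 = 361
Step 3: Compute d^2 = 4^2 = 16
Step 4: F = 0.5 * 8.854e-6 * 93613 * 361 / 16
F = 9.35 uN


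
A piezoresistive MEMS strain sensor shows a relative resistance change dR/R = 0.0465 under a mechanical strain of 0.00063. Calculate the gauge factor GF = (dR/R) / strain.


Step 1: Identify values.
dR/R = 0.0465, strain = 0.00063
Step 2: GF = (dR/R) / strain = 0.0465 / 0.00063
GF = 73.8


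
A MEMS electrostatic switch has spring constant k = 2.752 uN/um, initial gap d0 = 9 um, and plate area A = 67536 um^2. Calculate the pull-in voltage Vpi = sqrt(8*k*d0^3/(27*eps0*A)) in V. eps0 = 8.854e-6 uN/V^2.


Step 1: Compute numerator: 8 * k * d0^3 = 8 * 2.752 * 9^3 = 16049.664
Step 2: Compute denominator: 27 * eps0 * A = 27 * 8.854e-6 * 67536 = 16.145021
Step 3: Vpi = sqrt(16049.664 / 16.145021)
Vpi = 31.53 V


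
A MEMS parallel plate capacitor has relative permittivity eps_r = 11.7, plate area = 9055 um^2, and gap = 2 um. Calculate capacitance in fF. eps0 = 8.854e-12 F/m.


Step 1: Convert area to m^2: A = 9055e-12 m^2
Step 2: Convert gap to m: d = 2e-6 m
Step 3: C = eps0 * eps_r * A / d
C = 8.854e-12 * 11.7 * 9055e-12 / 2e-6
Step 4: Convert to fF (multiply by 1e15).
C = 469.01 fF


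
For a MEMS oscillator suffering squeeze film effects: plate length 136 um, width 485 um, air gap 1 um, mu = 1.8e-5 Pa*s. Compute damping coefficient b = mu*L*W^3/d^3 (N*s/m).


Step 1: Convert to SI.
L = 136e-6 m, W = 485e-6 m, d = 1e-6 m
Step 2: W^3 = (485e-6)^3 = 1.14e-10 m^3
Step 3: d^3 = (1e-6)^3 = 1.00e-18 m^3
Step 4: b = 1.8e-5 * 136e-6 * 1.14e-10 / 1.00e-18
b = 2.79e-01 N*s/m


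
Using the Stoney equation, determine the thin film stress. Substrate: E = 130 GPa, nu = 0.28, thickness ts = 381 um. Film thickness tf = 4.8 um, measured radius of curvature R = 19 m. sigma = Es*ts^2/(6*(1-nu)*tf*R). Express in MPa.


Step 1: Compute numerator: Es * ts^2 = 130 * 381^2 = 18870930 (GPa*um^2)
Step 2: Compute denominator (R in um): 6*(1-nu)*tf*R = 6*0.72*4.8*19e6 = 393984000.0 (um^2)
Step 3: sigma (GPa) = 18870930 / 393984000.0 = 4.7898e-02 GPa
Step 4: Convert to MPa (x1000): sigma = 47.9 MPa


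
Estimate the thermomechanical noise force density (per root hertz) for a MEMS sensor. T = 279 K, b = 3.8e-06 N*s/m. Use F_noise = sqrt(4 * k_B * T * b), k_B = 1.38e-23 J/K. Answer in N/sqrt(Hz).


Step 1: Compute 4 * k_B * T * b
= 4 * 1.38e-23 * 279 * 3.8e-06
= 5.8523e-26 N^2/Hz
Step 2: F_noise = sqrt(5.8523e-26)
F_noise = 2.42e-13 N/sqrt(Hz)


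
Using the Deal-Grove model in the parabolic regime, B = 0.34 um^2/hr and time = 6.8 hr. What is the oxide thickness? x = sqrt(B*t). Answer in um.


Step 1: Compute B*t = 0.34 * 6.8 = 2.312
Step 2: x = sqrt(2.312)
x = 1.521 um


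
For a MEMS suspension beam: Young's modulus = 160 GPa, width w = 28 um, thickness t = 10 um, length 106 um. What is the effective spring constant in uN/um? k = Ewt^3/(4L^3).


Step 1: Convert E to consistent units (1 GPa = 1000 uN/um^2).
E = 160 GPa = 160000 uN/um^2
Step 2: Compute t^3 = 10^3 = 1000
Step 3: Compute L^3 = 106^3 = 1191016
Step 4: k = 160000 * 28 * 1000 / (4 * 1191016)
k = 940.3736 uN/um


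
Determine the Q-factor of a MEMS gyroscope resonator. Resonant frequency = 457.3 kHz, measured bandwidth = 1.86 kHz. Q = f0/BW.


Step 1: Q = f0 / bandwidth
Step 2: Q = 457.3 / 1.86
Q = 245.9


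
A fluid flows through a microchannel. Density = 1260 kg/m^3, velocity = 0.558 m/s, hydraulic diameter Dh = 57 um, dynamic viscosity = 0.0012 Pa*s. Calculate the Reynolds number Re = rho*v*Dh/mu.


Step 1: Convert Dh to meters: Dh = 57e-6 m
Step 2: Re = rho * v * Dh / mu
Re = 1260 * 0.558 * 57e-6 / 0.0012
Re = 33.396


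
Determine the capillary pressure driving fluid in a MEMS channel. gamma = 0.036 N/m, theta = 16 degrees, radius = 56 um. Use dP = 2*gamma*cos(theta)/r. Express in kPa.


Step 1: cos(16 deg) = 0.9613
Step 2: Convert r to m: r = 56e-6 m
Step 3: dP = 2 * 0.036 * 0.9613 / 56e-6 = 1236.0 Pa
Step 4: Convert Pa to kPa (divide by 1000).
dP = 1.24 kPa


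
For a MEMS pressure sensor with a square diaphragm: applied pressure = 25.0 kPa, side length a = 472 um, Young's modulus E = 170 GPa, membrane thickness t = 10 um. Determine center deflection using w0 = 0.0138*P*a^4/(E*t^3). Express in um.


Step 1: Convert pressure to compatible units (E is in GPa, so P in GPa).
P = 25.0 kPa = 25.0e-6 GPa
Step 2: Compute numerator: 0.0138 * P * a^4.
a^4 = 472^4 = 49632710656
numerator = 0.0138 * 25.0e-6 * 49632710656 = 1.71233e+04
Step 3: Compute denominator: E * t^3 = 170 * 10^3 = 170000
Step 4: w0 = numerator / denominator = 1.71233e+04 / 170000 = 0.1007 um
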